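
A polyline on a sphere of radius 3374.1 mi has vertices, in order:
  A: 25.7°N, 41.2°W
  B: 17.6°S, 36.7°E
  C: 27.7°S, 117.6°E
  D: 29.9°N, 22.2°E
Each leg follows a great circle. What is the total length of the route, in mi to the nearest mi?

15840 mi

Leg A→B: central angle 1.5219 rad, distance 5134.9 mi.
Leg B→C: central angle 1.2932 rad, distance 4363.4 mi.
Leg C→D: central angle 1.8796 rad, distance 6342.1 mi.
Total: 5134.9 + 4363.4 + 6342.1 ≈ 15840 mi.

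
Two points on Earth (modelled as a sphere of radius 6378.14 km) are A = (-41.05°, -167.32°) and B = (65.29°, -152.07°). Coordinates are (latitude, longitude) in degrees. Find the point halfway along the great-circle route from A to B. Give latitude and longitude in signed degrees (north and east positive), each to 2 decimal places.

12.22°, -161.89°

The central angle between A and B is δ = 1.8676 rad.
With f = 0.5, the slerp weights are sin((1−f)δ)/sin δ = 0.8406 and sin(fδ)/sin δ = 0.8406.
Weighted sum of the unit vectors: (0.8406)·(-0.7357,-0.1655,-0.6567) + (0.8406)·(-0.3693,-0.1958,0.9084) = (-0.9290, -0.3037, 0.2116).
Converting back: φ = atan2(z, √(x²+y²)) = 12.22°, λ = atan2(y, x) = -161.89°.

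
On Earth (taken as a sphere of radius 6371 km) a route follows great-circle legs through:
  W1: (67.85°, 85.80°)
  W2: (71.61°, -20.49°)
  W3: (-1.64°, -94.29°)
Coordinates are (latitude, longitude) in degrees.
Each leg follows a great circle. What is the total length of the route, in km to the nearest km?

13208 km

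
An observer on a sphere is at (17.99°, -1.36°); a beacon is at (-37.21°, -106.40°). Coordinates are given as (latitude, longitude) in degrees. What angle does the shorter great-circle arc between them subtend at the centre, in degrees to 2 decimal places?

112.54°

Let φ₁ = 0.3140 rad, φ₂ = -0.6494 rad, and Δλ = -1.8333 rad.
Haversine: a = sin²(Δφ/2) + cos φ₁ cos φ₂ sin²(Δλ/2) = 0.2146 + (0.9511)(0.7964)(0.6297) = 0.69167.
Central angle c = 2·arcsin(√a) = 1.96420 rad.
So the angular separation is 112.54°.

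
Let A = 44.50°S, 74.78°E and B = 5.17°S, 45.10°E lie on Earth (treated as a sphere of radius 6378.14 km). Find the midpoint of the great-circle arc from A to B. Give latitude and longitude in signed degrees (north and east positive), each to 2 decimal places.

The central angle between A and B is δ = 0.8226 rad.
With f = 0.5, the slerp weights are sin((1−f)δ)/sin δ = 0.5455 and sin(fδ)/sin δ = 0.5455.
Weighted sum of the unit vectors: (0.5455)·(0.1872,0.6882,-0.7009) + (0.5455)·(0.7030,0.7055,-0.0901) = (0.4856, 0.7602, -0.4315).
Converting back: φ = atan2(z, √(x²+y²)) = -25.56°, λ = atan2(y, x) = 57.43°.

-25.56°, 57.43°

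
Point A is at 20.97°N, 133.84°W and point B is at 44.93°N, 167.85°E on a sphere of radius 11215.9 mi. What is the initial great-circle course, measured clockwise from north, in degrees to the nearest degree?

311°

Δλ = -58.310° = -1.0177 rad.
y = sin Δλ · cos φ₂ = (-0.8509)(0.7080) = -0.6024
x = cos φ₁ sin φ₂ − sin φ₁ cos φ₂ cos Δλ = (0.9338)(0.7062) − (0.3579)(0.7080)(0.5253) = 0.5264
θ = atan2(y, x) = -48.85°; adding 360° gives 311°.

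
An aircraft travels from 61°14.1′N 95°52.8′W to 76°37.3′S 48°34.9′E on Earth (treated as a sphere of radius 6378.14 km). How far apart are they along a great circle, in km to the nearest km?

Let φ₁ = 1.0688 rad, φ₂ = -1.3373 rad, and Δλ = 2.5213 rad.
cos c = sin φ₁ sin φ₂ + cos φ₁ cos φ₂ cos Δλ = (0.8766)(-0.9729) + (0.4812)(0.2314)(-0.8137) = -0.94342,
so c = arccos(-0.94342) = 2.80358 rad.
Distance = R·c = 6378.14 × 2.8036 ≈ 17882 km.

17882 km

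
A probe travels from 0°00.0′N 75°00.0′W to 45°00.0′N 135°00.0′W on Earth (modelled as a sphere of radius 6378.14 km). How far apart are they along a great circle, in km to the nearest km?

7714 km

In radians: φ₁ = 0.0000, φ₂ = 0.7854, Δλ = -60.000° = -1.0472 rad.
cos c = sin φ₁ sin φ₂ + cos φ₁ cos φ₂ cos Δλ = (0.0000)(0.7071) + (1.0000)(0.7071)(0.5000) = 0.35355,
so c = arccos(0.35355) = 1.20943 rad.
Distance = R·c = 6378.14 × 1.2094 ≈ 7714 km.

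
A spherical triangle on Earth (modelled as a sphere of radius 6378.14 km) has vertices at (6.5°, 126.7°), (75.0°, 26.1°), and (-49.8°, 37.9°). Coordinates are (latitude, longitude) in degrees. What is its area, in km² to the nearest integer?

89551416 km²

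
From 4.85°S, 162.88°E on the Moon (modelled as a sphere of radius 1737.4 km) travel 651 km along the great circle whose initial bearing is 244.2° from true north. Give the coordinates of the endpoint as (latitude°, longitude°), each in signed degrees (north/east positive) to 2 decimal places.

-13.73°, 143.05°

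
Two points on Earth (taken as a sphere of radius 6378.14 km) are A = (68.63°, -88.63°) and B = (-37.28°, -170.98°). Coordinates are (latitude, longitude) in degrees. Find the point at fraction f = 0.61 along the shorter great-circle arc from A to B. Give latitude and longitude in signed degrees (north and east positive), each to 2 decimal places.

6.97°, -152.61°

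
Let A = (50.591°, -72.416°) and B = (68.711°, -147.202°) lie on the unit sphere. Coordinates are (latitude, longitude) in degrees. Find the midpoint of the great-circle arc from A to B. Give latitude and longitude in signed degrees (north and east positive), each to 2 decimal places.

64.59°, -98.05°

The central angle between A and B is δ = 0.6755 rad.
With f = 0.5, the slerp weights are sin((1−f)δ)/sin δ = 0.5299 and sin(fδ)/sin δ = 0.5299.
Weighted sum of the unit vectors: (0.5299)·(0.1918,-0.6052,0.7726) + (0.5299)·(-0.3052,-0.1967,0.9318) = (-0.0601, -0.4249, 0.9032).
Converting back: φ = atan2(z, √(x²+y²)) = 64.59°, λ = atan2(y, x) = -98.05°.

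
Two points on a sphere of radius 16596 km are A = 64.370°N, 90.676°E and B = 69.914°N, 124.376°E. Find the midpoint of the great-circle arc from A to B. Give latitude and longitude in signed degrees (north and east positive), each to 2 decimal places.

Central angle δ = 0.2441 rad. Interpolating on the sphere with fraction f = 0.5:
P = [sin((1−f)δ)·A + sin(fδ)·B] / sin δ = 0.5037·A + 0.5037·B in Cartesian coordinates,
giving P = (-0.1003, 0.3607, 0.9273), i.e. latitude 68.02°, longitude 105.53°.

68.02°, 105.53°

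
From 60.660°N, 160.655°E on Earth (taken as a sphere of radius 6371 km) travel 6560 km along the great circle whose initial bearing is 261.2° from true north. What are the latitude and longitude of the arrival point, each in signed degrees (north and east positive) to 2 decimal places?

22.63°, 94.06°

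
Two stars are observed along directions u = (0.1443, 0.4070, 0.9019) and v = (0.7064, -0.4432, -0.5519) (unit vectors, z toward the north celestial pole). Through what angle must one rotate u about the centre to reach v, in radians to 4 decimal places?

2.1849 rad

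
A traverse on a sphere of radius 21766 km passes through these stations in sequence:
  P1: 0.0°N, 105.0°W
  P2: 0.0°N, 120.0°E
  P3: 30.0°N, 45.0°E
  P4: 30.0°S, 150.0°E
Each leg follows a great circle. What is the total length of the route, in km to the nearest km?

Leg P1→P2: central angle 2.3562 rad, distance 51284.9 km.
Leg P2→P3: central angle 1.3447 rad, distance 29269.4 km.
Leg P3→P4: central angle 2.0310 rad, distance 44206.3 km.
Total: 51284.9 + 29269.4 + 44206.3 ≈ 124761 km.

124761 km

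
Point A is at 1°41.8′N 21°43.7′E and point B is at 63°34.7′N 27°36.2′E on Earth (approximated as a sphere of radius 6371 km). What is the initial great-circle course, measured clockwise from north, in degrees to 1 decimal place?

3.0°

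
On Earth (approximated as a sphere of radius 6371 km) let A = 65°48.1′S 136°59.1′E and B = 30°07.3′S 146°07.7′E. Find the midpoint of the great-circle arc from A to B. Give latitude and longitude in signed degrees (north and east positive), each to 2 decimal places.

-48.04°, 143.19°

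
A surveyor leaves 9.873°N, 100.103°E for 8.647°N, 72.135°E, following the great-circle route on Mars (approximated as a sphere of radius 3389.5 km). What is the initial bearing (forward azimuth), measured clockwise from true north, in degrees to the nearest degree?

Δλ = -27.968° = -0.4881 rad.
y = sin Δλ · cos φ₂ = (-0.4690)(0.9886) = -0.4636
x = cos φ₁ sin φ₂ − sin φ₁ cos φ₂ cos Δλ = (0.9852)(0.1503) − (0.1715)(0.9886)(0.8832) = -0.0016
θ = atan2(y, x) = -90.20°; adding 360° gives 270°.

270°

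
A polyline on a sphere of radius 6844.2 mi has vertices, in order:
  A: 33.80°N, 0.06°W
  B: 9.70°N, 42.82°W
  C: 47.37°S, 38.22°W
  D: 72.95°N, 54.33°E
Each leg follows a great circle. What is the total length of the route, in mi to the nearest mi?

28501 mi

Leg A→B: central angle 0.8022 rad, distance 5490.5 mi.
Leg B→C: central angle 0.9986 rad, distance 6834.7 mi.
Leg C→D: central angle 2.3635 rad, distance 16176.1 mi.
Total: 5490.5 + 6834.7 + 16176.1 ≈ 28501 mi.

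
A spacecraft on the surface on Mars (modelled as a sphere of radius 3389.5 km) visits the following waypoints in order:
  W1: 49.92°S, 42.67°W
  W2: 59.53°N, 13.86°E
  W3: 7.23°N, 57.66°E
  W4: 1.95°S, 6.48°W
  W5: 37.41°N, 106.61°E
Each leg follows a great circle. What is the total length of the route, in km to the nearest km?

Leg W1→W2: central angle 2.0708 rad, distance 7018.9 km.
Leg W2→W3: central angle 1.0797 rad, distance 3659.8 km.
Leg W3→W4: central angle 1.1283 rad, distance 3824.5 km.
Leg W4→W5: central angle 1.9092 rad, distance 6471.3 km.
Total: 7018.9 + 3659.8 + 3824.5 + 6471.3 ≈ 20974 km.

20974 km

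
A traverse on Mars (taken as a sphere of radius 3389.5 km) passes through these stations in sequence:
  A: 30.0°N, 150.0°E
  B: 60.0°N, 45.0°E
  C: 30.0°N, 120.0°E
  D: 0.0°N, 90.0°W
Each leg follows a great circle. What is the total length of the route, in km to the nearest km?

15786 km

Leg A→B: central angle 1.2441 rad, distance 4216.8 km.
Leg B→C: central angle 0.9943 rad, distance 3370.2 km.
Leg C→D: central angle 2.4189 rad, distance 8198.7 km.
Total: 4216.8 + 3370.2 + 8198.7 ≈ 15786 km.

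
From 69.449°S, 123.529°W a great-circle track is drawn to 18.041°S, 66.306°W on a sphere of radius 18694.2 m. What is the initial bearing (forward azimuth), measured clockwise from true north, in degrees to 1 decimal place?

65.0°

With φ₁ = -1.2121, φ₂ = -0.3149, Δλ = 0.9987 rad, the forward-azimuth formula gives
θ = atan2( sin Δλ cos φ₂ , cos φ₁ sin φ₂ − sin φ₁ cos φ₂ cos Δλ ) = atan2(0.7994, 0.3733) = 64.97°.
So the initial bearing is 65.0°.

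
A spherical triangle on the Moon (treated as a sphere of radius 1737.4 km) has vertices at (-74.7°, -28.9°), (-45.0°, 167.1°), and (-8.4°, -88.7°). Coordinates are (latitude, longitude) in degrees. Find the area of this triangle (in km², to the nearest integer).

2664137 km²

Side lengths (central angles): a = 1.6392, b = 1.2951, c = 1.0441 rad; semiperimeter s = 1.9892.
By l'Huilier's theorem, tan(E/4) = √[tan(s/2) tan((s−a)/2) tan((s−b)/2) tan((s−c)/2)], giving spherical excess E = 0.8826 rad.
Area = E·R² = 0.8826 × (1737.4)² ≈ 2664137 km².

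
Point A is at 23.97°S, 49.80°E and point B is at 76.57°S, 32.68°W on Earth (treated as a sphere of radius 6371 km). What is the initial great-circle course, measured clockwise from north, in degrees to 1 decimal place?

194.7°

Δλ = -82.480° = -1.4395 rad.
y = sin Δλ · cos φ₂ = (-0.9914)(0.2323) = -0.2303
x = cos φ₁ sin φ₂ − sin φ₁ cos φ₂ cos Δλ = (0.9138)(-0.9727) − (-0.4063)(0.2323)(0.1309) = -0.8764
θ = atan2(y, x) = -165.28°; adding 360° gives 194.7°.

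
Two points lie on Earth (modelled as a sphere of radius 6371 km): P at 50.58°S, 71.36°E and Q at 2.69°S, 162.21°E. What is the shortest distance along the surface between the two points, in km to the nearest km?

9836 km

In radians: φ₁ = -0.8828, φ₂ = -0.0469, Δλ = 90.850° = 1.5856 rad.
cos c = sin φ₁ sin φ₂ + cos φ₁ cos φ₂ cos Δλ = (-0.7725)(-0.0469) + (0.6350)(0.9989)(-0.0148) = 0.02685,
so c = arccos(0.02685) = 1.54395 rad.
Distance = R·c = 6371 × 1.5439 ≈ 9836 km.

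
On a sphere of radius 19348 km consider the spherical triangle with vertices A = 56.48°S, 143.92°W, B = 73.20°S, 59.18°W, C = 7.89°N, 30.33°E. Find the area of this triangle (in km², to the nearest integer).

Side lengths (central angles): a = 1.7001, b = 2.2899, c = 0.6220 rad; semiperimeter s = 2.3060.
By l'Huilier's theorem, tan(E/4) = √[tan(s/2) tan((s−a)/2) tan((s−b)/2) tan((s−c)/2)], giving spherical excess E = 0.3180 rad.
Area = E·R² = 0.3180 × (19348)² ≈ 119052910 km².

119052910 km²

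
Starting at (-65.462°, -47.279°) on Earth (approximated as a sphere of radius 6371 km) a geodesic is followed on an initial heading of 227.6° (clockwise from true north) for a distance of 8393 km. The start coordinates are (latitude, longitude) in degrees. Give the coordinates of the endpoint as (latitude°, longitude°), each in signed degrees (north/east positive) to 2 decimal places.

Angular distance δ = d/R = 8393/6371 = 1.31738 rad; initial bearing θ = 3.9724 rad.
sin φ₂ = sin φ₁ cos δ + cos φ₁ sin δ cos θ = (-0.9097)(0.2507) + (0.4153)(0.9681)(-0.6743) = -0.4992, so φ₂ = -29.94°.
Δλ = atan2(sin θ sin δ cos φ₁, cos δ − sin φ₁ sin φ₂) = atan2(-0.2969, -0.2034) = -124.411°.
λ₂ = -47.279° − 124.411° = -171.69°.

-29.94°, -171.69°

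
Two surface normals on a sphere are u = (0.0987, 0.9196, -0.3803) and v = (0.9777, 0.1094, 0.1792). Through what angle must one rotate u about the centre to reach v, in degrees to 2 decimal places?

82.59°

u·v = 0.1290; |u| = 1.0000, |v| = 1.0000.
cos θ = (u·v)/(|u||v|) = 0.1290, so θ = 82.59°.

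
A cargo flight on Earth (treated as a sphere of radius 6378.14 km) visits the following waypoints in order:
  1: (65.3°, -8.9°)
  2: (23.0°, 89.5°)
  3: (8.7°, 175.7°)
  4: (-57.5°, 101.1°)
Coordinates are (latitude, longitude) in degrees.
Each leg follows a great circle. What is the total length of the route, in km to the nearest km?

27272 km

Leg 1→2: central angle 1.2674 rad, distance 8083.5 km.
Leg 2→3: central angle 1.4511 rad, distance 9255.4 km.
Leg 3→4: central angle 1.5573 rad, distance 9932.8 km.
Total: 8083.5 + 9255.4 + 9932.8 ≈ 27272 km.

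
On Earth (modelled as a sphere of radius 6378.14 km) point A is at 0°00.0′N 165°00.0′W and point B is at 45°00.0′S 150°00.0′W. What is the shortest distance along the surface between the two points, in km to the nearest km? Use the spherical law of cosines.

5223 km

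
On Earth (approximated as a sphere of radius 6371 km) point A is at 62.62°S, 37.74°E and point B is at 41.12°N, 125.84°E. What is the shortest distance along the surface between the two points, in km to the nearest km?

Let φ₁ = -1.0929 rad, φ₂ = 0.7177 rad, and Δλ = 1.5376 rad.
cos c = sin φ₁ sin φ₂ + cos φ₁ cos φ₂ cos Δλ = (-0.8880)(0.6576) + (0.4599)(0.7533)(0.0332) = -0.57248,
so c = arccos(-0.57248) = 2.18032 rad.
Distance = R·c = 6371 × 2.1803 ≈ 13891 km.

13891 km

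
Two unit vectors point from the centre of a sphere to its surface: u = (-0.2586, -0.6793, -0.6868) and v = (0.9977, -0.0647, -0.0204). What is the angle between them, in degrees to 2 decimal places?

101.54°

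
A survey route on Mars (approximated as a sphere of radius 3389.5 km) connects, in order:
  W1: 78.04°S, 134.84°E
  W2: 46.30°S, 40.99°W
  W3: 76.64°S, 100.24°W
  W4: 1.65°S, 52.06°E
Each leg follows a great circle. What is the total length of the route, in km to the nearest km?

Leg W1→W2: central angle 0.9710 rad, distance 3291.2 km.
Leg W2→W3: central angle 0.6681 rad, distance 2264.4 km.
Leg W3→W4: central angle 1.7482 rad, distance 5925.6 km.
Total: 3291.2 + 2264.4 + 5925.6 ≈ 11481 km.

11481 km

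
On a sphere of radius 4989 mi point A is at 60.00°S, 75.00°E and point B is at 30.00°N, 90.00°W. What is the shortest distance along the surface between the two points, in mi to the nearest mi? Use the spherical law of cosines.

In radians: φ₁ = -1.0472, φ₂ = 0.5236, Δλ = -165.000° = -2.8798 rad.
cos c = sin φ₁ sin φ₂ + cos φ₁ cos φ₂ cos Δλ = (-0.8660)(0.5000) + (0.5000)(0.8660)(-0.9659) = -0.85127,
so c = arccos(-0.85127) = 2.58920 rad.
Distance = R·c = 4989 × 2.5892 ≈ 12918 mi.

12918 mi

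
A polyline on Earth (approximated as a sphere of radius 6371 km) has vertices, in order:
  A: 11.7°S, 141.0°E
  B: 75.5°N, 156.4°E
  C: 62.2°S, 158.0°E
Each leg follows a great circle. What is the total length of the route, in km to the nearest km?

Leg A→B: central angle 1.5307 rad, distance 9752.3 km.
Leg B→C: central angle 2.4034 rad, distance 15312.0 km.
Total: 9752.3 + 15312.0 ≈ 25064 km.

25064 km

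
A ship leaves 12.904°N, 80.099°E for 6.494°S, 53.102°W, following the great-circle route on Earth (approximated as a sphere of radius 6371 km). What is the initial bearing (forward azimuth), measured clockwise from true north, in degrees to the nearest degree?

With φ₁ = 0.2252, φ₂ = -0.1133, Δλ = -2.3248 rad, the forward-azimuth formula gives
θ = atan2( sin Δλ cos φ₂ , cos φ₁ sin φ₂ − sin φ₁ cos φ₂ cos Δλ ) = atan2(-0.7243, 0.0417) = -86.71°.
Adding 360° brings this into [0°, 360°): 273°.

273°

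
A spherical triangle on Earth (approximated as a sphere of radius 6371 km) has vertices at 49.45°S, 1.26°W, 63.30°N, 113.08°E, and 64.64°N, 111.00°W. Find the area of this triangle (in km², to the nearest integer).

108464045 km²

Side lengths (central angles): a = 0.8379, b = 2.4665, c = 2.4968 rad; semiperimeter s = 2.9006.
By l'Huilier's theorem, tan(E/4) = √[tan(s/2) tan((s−a)/2) tan((s−b)/2) tan((s−c)/2)], giving spherical excess E = 2.6722 rad.
Area = E·R² = 2.6722 × (6371)² ≈ 108464045 km².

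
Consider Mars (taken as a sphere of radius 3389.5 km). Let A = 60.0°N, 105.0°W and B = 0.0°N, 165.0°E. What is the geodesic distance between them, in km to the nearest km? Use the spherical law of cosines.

5324 km

In radians: φ₁ = 1.0472, φ₂ = 0.0000, Δλ = -90.000° = -1.5708 rad.
cos c = sin φ₁ sin φ₂ + cos φ₁ cos φ₂ cos Δλ = (0.8660)(0.0000) + (0.5000)(1.0000)(0.0000) = -0.00000,
so c = arccos(-0.00000) = 1.57080 rad.
Distance = R·c = 3389.5 × 1.5708 ≈ 5324 km.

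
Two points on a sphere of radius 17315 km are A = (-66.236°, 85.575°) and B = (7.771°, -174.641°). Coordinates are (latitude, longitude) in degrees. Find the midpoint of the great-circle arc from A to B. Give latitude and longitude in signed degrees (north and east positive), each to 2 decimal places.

-37.84°, 162.06°

Central angle δ = 1.7636 rad. Interpolating on the sphere with fraction f = 0.5:
P = [sin((1−f)δ)·A + sin(fδ)·B] / sin δ = 0.7865·A + 0.7865·B in Cartesian coordinates,
giving P = (-0.7514, 0.2432, -0.6134), i.e. latitude -37.84°, longitude 162.06°.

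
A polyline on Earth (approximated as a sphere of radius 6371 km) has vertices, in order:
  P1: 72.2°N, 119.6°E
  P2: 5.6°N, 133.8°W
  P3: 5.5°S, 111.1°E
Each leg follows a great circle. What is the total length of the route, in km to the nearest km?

Leg P1→P2: central angle 1.5648 rad, distance 9969.4 km.
Leg P2→P3: central angle 2.0148 rad, distance 12836.5 km.
Total: 9969.4 + 12836.5 ≈ 22806 km.

22806 km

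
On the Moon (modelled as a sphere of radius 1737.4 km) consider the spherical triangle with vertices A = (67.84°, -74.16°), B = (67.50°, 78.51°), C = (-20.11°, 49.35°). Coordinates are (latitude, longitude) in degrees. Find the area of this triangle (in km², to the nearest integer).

2184290 km²

Side lengths (central angles): a = 1.5746, b = 2.1106, c = 0.7563 rad; semiperimeter s = 2.2208.
By l'Huilier's theorem, tan(E/4) = √[tan(s/2) tan((s−a)/2) tan((s−b)/2) tan((s−c)/2)], giving spherical excess E = 0.7236 rad.
Area = E·R² = 0.7236 × (1737.4)² ≈ 2184290 km².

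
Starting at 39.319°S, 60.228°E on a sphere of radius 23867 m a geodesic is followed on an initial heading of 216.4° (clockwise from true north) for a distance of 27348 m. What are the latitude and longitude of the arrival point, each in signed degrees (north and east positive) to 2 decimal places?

Angular distance δ = d/R = 27348/23867 = 1.14585 rad; initial bearing θ = 3.7769 rad.
sin φ₂ = sin φ₁ cos δ + cos φ₁ sin δ cos θ = (-0.6336)(0.4123) + (0.7736)(0.9111)(-0.8049) = -0.8285, so φ₂ = -55.95°.
Δλ = atan2(sin θ sin δ cos φ₁, cos δ − sin φ₁ sin φ₂) = atan2(-0.4183, -0.1127) = -105.083°.
λ₂ = 60.228° − 105.083° = -44.86°.

-55.95°, -44.86°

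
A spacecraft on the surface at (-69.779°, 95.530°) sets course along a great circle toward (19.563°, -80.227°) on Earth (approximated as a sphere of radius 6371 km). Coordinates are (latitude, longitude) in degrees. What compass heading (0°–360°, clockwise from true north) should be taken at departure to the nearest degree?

185°

Δλ = -175.757° = -3.0675 rad.
y = sin Δλ · cos φ₂ = (-0.0740)(0.9423) = -0.0697
x = cos φ₁ sin φ₂ − sin φ₁ cos φ₂ cos Δλ = (0.3456)(0.3348) − (-0.9384)(0.9423)(-0.9973) = -0.7660
θ = atan2(y, x) = -174.80°; adding 360° gives 185°.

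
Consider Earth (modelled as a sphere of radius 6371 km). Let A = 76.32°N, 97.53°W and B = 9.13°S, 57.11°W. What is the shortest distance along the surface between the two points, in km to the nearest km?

Let φ₁ = 1.3320 rad, φ₂ = -0.1593 rad, and Δλ = 0.7055 rad.
cos c = sin φ₁ sin φ₂ + cos φ₁ cos φ₂ cos Δλ = (0.9716)(-0.1587) + (0.2365)(0.9873)(0.7613) = 0.02359,
so c = arccos(0.02359) = 1.54720 rad.
Distance = R·c = 6371 × 1.5472 ≈ 9857 km.

9857 km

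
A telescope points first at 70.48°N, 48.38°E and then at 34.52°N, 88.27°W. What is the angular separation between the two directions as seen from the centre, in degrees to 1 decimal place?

Let φ₁ = 1.2301 rad, φ₂ = 0.6025 rad, and Δλ = -2.3850 rad.
cos c = sin φ₁ sin φ₂ + cos φ₁ cos φ₂ cos Δλ = (0.9425)(0.5667) + (0.3341)(0.8239)(-0.7272) = 0.33393,
so c = arccos(0.33393) = 1.23033 rad.
So the angular separation is 70.5°.

70.5°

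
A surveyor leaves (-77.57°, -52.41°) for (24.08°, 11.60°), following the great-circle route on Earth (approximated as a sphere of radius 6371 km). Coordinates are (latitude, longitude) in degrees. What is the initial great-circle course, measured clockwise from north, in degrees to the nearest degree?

60°

Δλ = 64.010° = 1.1172 rad.
y = sin Δλ · cos φ₂ = (0.8989)(0.9130) = 0.8206
x = cos φ₁ sin φ₂ − sin φ₁ cos φ₂ cos Δλ = (0.2152)(0.4080) − (-0.9766)(0.9130)(0.4382) = 0.4785
θ = atan2(y, x) = 59.75°, so the bearing is 60°.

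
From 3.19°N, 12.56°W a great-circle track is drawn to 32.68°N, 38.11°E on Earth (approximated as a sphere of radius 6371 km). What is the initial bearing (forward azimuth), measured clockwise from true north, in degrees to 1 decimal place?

52.0°

Δλ = 50.670° = 0.8844 rad.
y = sin Δλ · cos φ₂ = (0.7735)(0.8417) = 0.6511
x = cos φ₁ sin φ₂ − sin φ₁ cos φ₂ cos Δλ = (0.9985)(0.5399) − (0.0556)(0.8417)(0.6338) = 0.5094
θ = atan2(y, x) = 51.96°, so the bearing is 52.0°.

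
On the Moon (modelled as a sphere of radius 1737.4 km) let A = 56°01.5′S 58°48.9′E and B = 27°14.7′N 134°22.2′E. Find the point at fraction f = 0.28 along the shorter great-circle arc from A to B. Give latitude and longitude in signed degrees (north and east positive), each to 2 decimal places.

-36.75°, 91.82°

The central angle between A and B is δ = 1.8294 rad.
With f = 0.28, the slerp weights are sin((1−f)δ)/sin δ = 1.0013 and sin(fδ)/sin δ = 0.5070.
Weighted sum of the unit vectors: (1.0013)·(0.2894,0.4781,-0.8293) + (0.5070)·(-0.6217,0.6355,0.4578) = (-0.0255, 0.8009, -0.5983).
Converting back: φ = atan2(z, √(x²+y²)) = -36.75°, λ = atan2(y, x) = 91.82°.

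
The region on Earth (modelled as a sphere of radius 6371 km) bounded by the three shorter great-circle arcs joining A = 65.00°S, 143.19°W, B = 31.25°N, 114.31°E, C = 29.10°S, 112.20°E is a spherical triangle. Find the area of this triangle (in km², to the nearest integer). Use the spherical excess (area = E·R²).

Side lengths (central angles): a = 1.0539, b = 1.2158, c = 2.1512 rad; semiperimeter s = 2.2104.
By l'Huilier's theorem, tan(E/4) = √[tan(s/2) tan((s−a)/2) tan((s−b)/2) tan((s−c)/2)], giving spherical excess E = 0.5741 rad.
Area = E·R² = 0.5741 × (6371)² ≈ 23303581 km².

23303581 km²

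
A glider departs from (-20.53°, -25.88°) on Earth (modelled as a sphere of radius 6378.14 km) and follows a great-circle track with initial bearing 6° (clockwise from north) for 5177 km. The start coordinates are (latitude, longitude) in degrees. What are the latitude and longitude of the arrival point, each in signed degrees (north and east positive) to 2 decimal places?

25.74°, -21.05°

Angular distance δ = d/R = 5177/6378.14 = 0.81168 rad; initial bearing θ = 0.1047 rad.
sin φ₂ = sin φ₁ cos δ + cos φ₁ sin δ cos θ = (-0.3507)(0.6883) + (0.9365)(0.7254)(0.9945) = 0.4343, so φ₂ = 25.74°.
Δλ = atan2(sin θ sin δ cos φ₁, cos δ − sin φ₁ sin φ₂) = atan2(0.0710, 0.8406) = 4.829°.
λ₂ = -25.880° + 4.829° = -21.05°.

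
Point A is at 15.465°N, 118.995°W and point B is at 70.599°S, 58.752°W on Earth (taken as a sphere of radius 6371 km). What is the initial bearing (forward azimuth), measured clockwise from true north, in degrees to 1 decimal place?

With φ₁ = 0.2699, φ₂ = -1.2322, Δλ = 1.0514 rad, the forward-azimuth formula gives
θ = atan2( sin Δλ cos φ₂ , cos φ₁ sin φ₂ − sin φ₁ cos φ₂ cos Δλ ) = atan2(0.2884, -0.9530) = 163.16°.
So the initial bearing is 163.2°.

163.2°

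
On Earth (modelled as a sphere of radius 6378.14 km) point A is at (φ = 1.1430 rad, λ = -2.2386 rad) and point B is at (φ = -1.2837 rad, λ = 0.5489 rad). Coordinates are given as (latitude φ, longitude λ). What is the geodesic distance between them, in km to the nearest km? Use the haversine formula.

18854 km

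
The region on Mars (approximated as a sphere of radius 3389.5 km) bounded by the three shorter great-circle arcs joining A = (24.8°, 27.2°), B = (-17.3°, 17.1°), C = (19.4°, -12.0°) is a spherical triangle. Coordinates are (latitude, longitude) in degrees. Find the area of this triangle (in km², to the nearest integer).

Side lengths (central angles): a = 0.8119, b = 0.6387, c = 0.7546 rad; semiperimeter s = 1.1026.
By l'Huilier's theorem, tan(E/4) = √[tan(s/2) tan((s−a)/2) tan((s−b)/2) tan((s−c)/2)], giving spherical excess E = 0.2442 rad.
Area = E·R² = 0.2442 × (3389.5)² ≈ 2805935 km².

2805935 km²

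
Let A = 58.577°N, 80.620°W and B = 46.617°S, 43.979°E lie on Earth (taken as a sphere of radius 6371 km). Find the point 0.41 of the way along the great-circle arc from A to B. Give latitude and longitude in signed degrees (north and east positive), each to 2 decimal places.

23.26°, -11.23°

Central angle δ = 2.5384 rad. Interpolating on the sphere with fraction f = 0.41:
P = [sin((1−f)δ)·A + sin(fδ)·B] / sin δ = 1.7581·A + 1.5209·B in Cartesian coordinates,
giving P = (0.9011, -0.1789, 0.3949), i.e. latitude 23.26°, longitude -11.23°.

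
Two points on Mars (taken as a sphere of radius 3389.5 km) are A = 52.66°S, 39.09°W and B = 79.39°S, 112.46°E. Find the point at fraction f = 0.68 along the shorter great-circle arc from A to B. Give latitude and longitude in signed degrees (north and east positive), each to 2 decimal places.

Central angle δ = 0.8186 rad. Interpolating on the sphere with fraction f = 0.68:
P = [sin((1−f)δ)·A + sin(fδ)·B] / sin δ = 0.3547·A + 0.7236·B in Cartesian coordinates,
giving P = (0.1161, -0.0125, -0.9932), i.e. latitude -83.30°, longitude -6.16°.

-83.30°, -6.16°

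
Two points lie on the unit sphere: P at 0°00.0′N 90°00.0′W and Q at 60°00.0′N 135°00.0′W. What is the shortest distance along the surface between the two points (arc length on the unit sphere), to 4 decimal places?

In radians: φ₁ = 0.0000, φ₂ = 1.0472, Δλ = -45.000° = -0.7854 rad.
cos c = sin φ₁ sin φ₂ + cos φ₁ cos φ₂ cos Δλ = (0.0000)(0.8660) + (1.0000)(0.5000)(0.7071) = 0.35355,
so c = arccos(0.35355) = 1.20943 rad.
On the unit sphere the arc length equals the central angle: 1.2094.

1.2094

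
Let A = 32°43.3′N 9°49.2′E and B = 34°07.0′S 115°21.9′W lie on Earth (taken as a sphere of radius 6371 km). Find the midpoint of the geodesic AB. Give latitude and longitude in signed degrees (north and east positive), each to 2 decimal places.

-1.51°, -51.88°

The central angle between A and B is δ = 2.3526 rad.
With f = 0.5, the slerp weights are sin((1−f)δ)/sin δ = 1.3009 and sin(fδ)/sin δ = 1.3009.
Weighted sum of the unit vectors: (1.3009)·(0.8290,0.1435,0.5406) + (1.3009)·(-0.3547,-0.7481,-0.5609) = (0.6170, -0.7865, -0.0264).
Converting back: φ = atan2(z, √(x²+y²)) = -1.51°, λ = atan2(y, x) = -51.88°.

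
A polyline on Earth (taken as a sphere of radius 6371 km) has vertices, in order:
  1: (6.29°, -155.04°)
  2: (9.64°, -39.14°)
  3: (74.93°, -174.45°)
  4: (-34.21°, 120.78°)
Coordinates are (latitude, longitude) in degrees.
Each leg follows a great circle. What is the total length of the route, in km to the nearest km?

35825 km

Leg 1→2: central angle 1.9929 rad, distance 12696.9 km.
Leg 2→3: central angle 1.5913 rad, distance 10138.4 km.
Leg 3→4: central angle 2.0390 rad, distance 12990.2 km.
Total: 12696.9 + 10138.4 + 12990.2 ≈ 35825 km.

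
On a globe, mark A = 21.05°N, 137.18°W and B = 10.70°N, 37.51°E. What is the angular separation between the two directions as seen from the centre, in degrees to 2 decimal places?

Let φ₁ = 0.3674 rad, φ₂ = 0.1868 rad, and Δλ = 3.0489 rad.
cos c = sin φ₁ sin φ₂ + cos φ₁ cos φ₂ cos Δλ = (0.3592)(0.1857) + (0.9333)(0.9826)(-0.9957) = -0.84642,
so c = arccos(-0.84642) = 2.58002 rad.
So the angular separation is 147.82°.

147.82°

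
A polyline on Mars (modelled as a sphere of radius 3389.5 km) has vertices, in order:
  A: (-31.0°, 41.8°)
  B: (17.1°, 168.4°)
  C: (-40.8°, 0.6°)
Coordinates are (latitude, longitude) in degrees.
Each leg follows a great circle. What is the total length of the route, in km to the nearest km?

Leg A→B: central angle 2.2652 rad, distance 7677.8 km.
Leg B→C: central angle 2.6890 rad, distance 9114.4 km.
Total: 7677.8 + 9114.4 ≈ 16792 km.

16792 km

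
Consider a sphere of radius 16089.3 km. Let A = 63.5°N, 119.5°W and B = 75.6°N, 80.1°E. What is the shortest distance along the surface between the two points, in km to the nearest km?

11326 km

With latitudes φ₁ = 63.500°, φ₂ = 75.600° and longitude difference Δλ = -160.400°:
cos c = sin φ₁ sin φ₂ + cos φ₁ cos φ₂ cos Δλ = (0.8949)(0.9686) + (0.4462)(0.2487)(-0.9421) = 0.76228,
so c = arccos(0.76228) = 0.70396 rad.
Distance = R·c = 16089.3 × 0.7040 ≈ 11326 km.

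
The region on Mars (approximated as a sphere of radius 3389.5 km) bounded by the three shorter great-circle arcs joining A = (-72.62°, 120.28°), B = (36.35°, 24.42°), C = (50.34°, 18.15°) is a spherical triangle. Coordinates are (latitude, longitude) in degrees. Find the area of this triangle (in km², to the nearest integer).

770019 km²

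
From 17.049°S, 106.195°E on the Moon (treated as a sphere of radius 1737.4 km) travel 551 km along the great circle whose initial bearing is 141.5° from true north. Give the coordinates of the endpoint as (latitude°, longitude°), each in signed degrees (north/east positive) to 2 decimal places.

-30.79°, 119.26°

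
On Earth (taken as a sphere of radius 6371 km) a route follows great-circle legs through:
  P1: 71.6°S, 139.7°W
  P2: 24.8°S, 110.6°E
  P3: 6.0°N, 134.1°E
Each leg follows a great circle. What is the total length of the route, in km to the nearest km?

12323 km

Leg P1→P2: central angle 1.2646 rad, distance 8056.9 km.
Leg P2→P3: central angle 0.6696 rad, distance 4265.9 km.
Total: 8056.9 + 4265.9 ≈ 12323 km.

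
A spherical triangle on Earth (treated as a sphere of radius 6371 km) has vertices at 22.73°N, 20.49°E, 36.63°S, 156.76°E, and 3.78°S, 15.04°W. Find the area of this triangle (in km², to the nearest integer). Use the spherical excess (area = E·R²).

Side lengths (central angles): a = 2.4238, b = 0.7619, c = 2.4425 rad; semiperimeter s = 2.8141.
By l'Huilier's theorem, tan(E/4) = √[tan(s/2) tan((s−a)/2) tan((s−b)/2) tan((s−c)/2)], giving spherical excess E = 2.1887 rad.
Area = E·R² = 2.1887 × (6371)² ≈ 88839539 km².

88839539 km²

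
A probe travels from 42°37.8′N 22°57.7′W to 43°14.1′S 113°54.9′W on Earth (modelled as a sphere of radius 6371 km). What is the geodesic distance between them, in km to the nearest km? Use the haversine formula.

13145 km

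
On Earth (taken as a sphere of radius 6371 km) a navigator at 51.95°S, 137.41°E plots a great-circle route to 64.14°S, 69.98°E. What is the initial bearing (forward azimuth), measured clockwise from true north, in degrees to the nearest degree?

224°

Δλ = -67.430° = -1.1769 rad.
y = sin Δλ · cos φ₂ = (-0.9234)(0.4362) = -0.4028
x = cos φ₁ sin φ₂ − sin φ₁ cos φ₂ cos Δλ = (0.6163)(-0.8999) − (-0.7875)(0.4362)(0.3838) = -0.4228
θ = atan2(y, x) = -136.39°; adding 360° gives 224°.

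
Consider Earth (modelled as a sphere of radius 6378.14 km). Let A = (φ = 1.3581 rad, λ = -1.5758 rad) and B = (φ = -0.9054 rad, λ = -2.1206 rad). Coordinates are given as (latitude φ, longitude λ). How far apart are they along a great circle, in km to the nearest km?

Let φ₁ = 1.3581 rad, φ₂ = -0.9054 rad, and Δλ = -0.5448 rad.
cos c = sin φ₁ sin φ₂ + cos φ₁ cos φ₂ cos Δλ = (0.9775)(-0.7867) + (0.2111)(0.6174)(0.8552) = -0.65749,
so c = arccos(-0.65749) = 2.28827 rad.
Distance = R·c = 6378.14 × 2.2883 ≈ 14595 km.

14595 km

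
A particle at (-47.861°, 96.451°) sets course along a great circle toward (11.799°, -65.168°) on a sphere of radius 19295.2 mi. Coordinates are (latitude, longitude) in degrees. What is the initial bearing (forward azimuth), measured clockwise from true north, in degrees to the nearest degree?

With φ₁ = -0.8353, φ₂ = 0.2059, Δλ = -2.8208 rad, the forward-azimuth formula gives
θ = atan2( sin Δλ cos φ₂ , cos φ₁ sin φ₂ − sin φ₁ cos φ₂ cos Δλ ) = atan2(-0.3087, -0.5516) = -150.77°.
Adding 360° brings this into [0°, 360°): 209°.

209°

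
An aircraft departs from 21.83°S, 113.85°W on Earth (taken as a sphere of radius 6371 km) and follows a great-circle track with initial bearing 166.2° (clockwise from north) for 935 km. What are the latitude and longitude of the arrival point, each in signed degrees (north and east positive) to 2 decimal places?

-29.98°, -111.54°

Angular distance δ = d/R = 935/6371 = 0.14676 rad; initial bearing θ = 2.9007 rad.
sin φ₂ = sin φ₁ cos δ + cos φ₁ sin δ cos θ = (-0.3719)(0.9893) + (0.9283)(0.1462)(-0.9711) = -0.4997, so φ₂ = -29.98°.
Δλ = atan2(sin θ sin δ cos φ₁, cos δ − sin φ₁ sin φ₂) = atan2(0.0324, 0.8034) = 2.308°.
λ₂ = -113.850° + 2.308° = -111.54°.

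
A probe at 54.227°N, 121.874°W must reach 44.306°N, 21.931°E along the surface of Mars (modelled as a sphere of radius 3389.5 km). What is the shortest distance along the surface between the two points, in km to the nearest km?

4541 km

In radians: φ₁ = 0.9464, φ₂ = 0.7733, Δλ = 143.805° = 2.5099 rad.
Haversine: a = sin²(Δφ/2) + cos φ₁ cos φ₂ sin²(Δλ/2) = 0.0075 + (0.5846)(0.7156)(0.9035) = 0.38544.
Central angle c = 2·arcsin(√a) = 1.33963 rad.
Distance = R·c = 3389.5 × 1.3396 ≈ 4541 km.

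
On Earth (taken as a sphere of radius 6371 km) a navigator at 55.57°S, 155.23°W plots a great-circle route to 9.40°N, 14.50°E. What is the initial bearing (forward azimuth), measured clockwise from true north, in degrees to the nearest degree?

Δλ = 169.730° = 2.9623 rad.
y = sin Δλ · cos φ₂ = (0.1783)(0.9866) = 0.1759
x = cos φ₁ sin φ₂ − sin φ₁ cos φ₂ cos Δλ = (0.5654)(0.1633) − (-0.8248)(0.9866)(-0.9840) = -0.7084
θ = atan2(y, x) = 166.05°, so the bearing is 166°.

166°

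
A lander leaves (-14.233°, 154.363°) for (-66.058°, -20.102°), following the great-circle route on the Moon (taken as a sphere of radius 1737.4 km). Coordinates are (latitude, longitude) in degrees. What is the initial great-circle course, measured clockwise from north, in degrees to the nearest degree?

182°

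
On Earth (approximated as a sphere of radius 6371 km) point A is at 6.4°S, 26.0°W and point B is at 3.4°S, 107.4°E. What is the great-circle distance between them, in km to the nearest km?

Let φ₁ = -0.1117 rad, φ₂ = -0.0593 rad, and Δλ = 2.3283 rad.
Haversine: a = sin²(Δφ/2) + cos φ₁ cos φ₂ sin²(Δλ/2) = 0.0007 + (0.9938)(0.9982)(0.8435) = 0.83750.
Central angle c = 2·arcsin(√a) = 2.31175 rad.
Distance = R·c = 6371 × 2.3118 ≈ 14728 km.

14728 km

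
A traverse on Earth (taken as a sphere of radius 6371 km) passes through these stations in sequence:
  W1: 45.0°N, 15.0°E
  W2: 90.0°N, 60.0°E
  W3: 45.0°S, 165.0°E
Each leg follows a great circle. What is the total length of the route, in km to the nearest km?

Leg W1→W2: central angle 0.7854 rad, distance 5003.8 km.
Leg W2→W3: central angle 2.3562 rad, distance 15011.3 km.
Total: 5003.8 + 15011.3 ≈ 20015 km.

20015 km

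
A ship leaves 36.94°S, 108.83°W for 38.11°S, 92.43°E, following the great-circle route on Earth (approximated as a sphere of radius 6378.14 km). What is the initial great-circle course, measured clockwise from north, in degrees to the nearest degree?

With φ₁ = -0.6447, φ₂ = -0.6651, Δλ = -2.7705 rad, the forward-azimuth formula gives
θ = atan2( sin Δλ cos φ₂ , cos φ₁ sin φ₂ − sin φ₁ cos φ₂ cos Δλ ) = atan2(-0.2853, -0.9340) = -163.01°.
Adding 360° brings this into [0°, 360°): 197°.

197°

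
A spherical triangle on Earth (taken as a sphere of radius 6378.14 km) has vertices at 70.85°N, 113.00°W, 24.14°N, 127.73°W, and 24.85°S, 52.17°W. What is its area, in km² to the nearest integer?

35641094 km²

Side lengths (central angles): a = 1.5362, b = 1.8254, c = 0.8287 rad; semiperimeter s = 2.0951.
By l'Huilier's theorem, tan(E/4) = √[tan(s/2) tan((s−a)/2) tan((s−b)/2) tan((s−c)/2)], giving spherical excess E = 0.8761 rad.
Area = E·R² = 0.8761 × (6378.14)² ≈ 35641094 km².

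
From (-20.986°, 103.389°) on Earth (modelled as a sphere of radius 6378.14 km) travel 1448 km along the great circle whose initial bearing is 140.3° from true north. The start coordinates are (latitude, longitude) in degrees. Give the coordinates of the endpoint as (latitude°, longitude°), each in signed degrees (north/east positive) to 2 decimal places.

-30.71°, 113.02°

Angular distance δ = d/R = 1448/6378.14 = 0.22703 rad; initial bearing θ = 2.4487 rad.
sin φ₂ = sin φ₁ cos δ + cos φ₁ sin δ cos θ = (-0.3581)(0.9743) + (0.9337)(0.2251)(-0.7694) = -0.5106, so φ₂ = -30.71°.
Δλ = atan2(sin θ sin δ cos φ₁, cos δ − sin φ₁ sin φ₂) = atan2(0.1342, 0.7915) = 9.626°.
λ₂ = 103.389° + 9.626° = 113.02°.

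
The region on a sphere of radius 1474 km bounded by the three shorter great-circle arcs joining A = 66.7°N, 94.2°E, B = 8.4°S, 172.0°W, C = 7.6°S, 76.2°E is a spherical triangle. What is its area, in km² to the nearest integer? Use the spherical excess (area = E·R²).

Side lengths (central angles): a = 1.9229, b = 1.3167, c = 1.7316 rad; semiperimeter s = 2.4856.
By l'Huilier's theorem, tan(E/4) = √[tan(s/2) tan((s−a)/2) tan((s−b)/2) tan((s−c)/2)], giving spherical excess E = 1.7628 rad.
Area = E·R² = 1.7628 × (1474)² ≈ 3829954 km².

3829954 km²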